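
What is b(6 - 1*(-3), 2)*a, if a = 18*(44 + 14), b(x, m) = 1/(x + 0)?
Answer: 116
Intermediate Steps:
b(x, m) = 1/x
a = 1044 (a = 18*58 = 1044)
b(6 - 1*(-3), 2)*a = 1044/(6 - 1*(-3)) = 1044/(6 + 3) = 1044/9 = (1/9)*1044 = 116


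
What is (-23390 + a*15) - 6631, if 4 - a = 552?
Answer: -38241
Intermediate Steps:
a = -548 (a = 4 - 1*552 = 4 - 552 = -548)
(-23390 + a*15) - 6631 = (-23390 - 548*15) - 6631 = (-23390 - 8220) - 6631 = -31610 - 6631 = -38241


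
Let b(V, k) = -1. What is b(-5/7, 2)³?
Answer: -1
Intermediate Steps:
b(-5/7, 2)³ = (-1)³ = -1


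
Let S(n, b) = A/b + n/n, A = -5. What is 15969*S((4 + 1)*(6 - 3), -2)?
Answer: 111783/2 ≈ 55892.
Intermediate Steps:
S(n, b) = 1 - 5/b (S(n, b) = -5/b + n/n = -5/b + 1 = 1 - 5/b)
15969*S((4 + 1)*(6 - 3), -2) = 15969*((-5 - 2)/(-2)) = 15969*(-½*(-7)) = 15969*(7/2) = 111783/2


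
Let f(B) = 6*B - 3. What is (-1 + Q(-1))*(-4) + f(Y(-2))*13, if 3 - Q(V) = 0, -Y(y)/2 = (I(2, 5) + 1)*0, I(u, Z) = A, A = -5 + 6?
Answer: -47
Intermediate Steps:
A = 1
I(u, Z) = 1
Y(y) = 0 (Y(y) = -2*(1 + 1)*0 = -4*0 = -2*0 = 0)
Q(V) = 3 (Q(V) = 3 - 1*0 = 3 + 0 = 3)
f(B) = -3 + 6*B
(-1 + Q(-1))*(-4) + f(Y(-2))*13 = (-1 + 3)*(-4) + (-3 + 6*0)*13 = 2*(-4) + (-3 + 0)*13 = -8 - 3*13 = -8 - 39 = -47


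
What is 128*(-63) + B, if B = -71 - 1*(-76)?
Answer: -8059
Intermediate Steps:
B = 5 (B = -71 + 76 = 5)
128*(-63) + B = 128*(-63) + 5 = -8064 + 5 = -8059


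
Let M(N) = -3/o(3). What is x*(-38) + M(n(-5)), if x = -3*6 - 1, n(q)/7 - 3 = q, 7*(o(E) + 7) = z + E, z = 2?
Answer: 31789/44 ≈ 722.48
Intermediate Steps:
o(E) = -47/7 + E/7 (o(E) = -7 + (2 + E)/7 = -7 + (2/7 + E/7) = -47/7 + E/7)
n(q) = 21 + 7*q
x = -19 (x = -18 - 1 = -19)
M(N) = 21/44 (M(N) = -3/(-47/7 + (⅐)*3) = -3/(-47/7 + 3/7) = -3/(-44/7) = -3*(-7/44) = 21/44)
x*(-38) + M(n(-5)) = -19*(-38) + 21/44 = 722 + 21/44 = 31789/44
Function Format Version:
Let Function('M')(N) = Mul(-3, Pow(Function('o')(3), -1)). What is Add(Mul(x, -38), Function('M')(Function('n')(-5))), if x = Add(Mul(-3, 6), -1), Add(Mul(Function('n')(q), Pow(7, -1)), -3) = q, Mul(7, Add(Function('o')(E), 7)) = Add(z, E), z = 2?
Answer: Rational(31789, 44) ≈ 722.48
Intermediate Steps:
Function('o')(E) = Add(Rational(-47, 7), Mul(Rational(1, 7), E)) (Function('o')(E) = Add(-7, Mul(Rational(1, 7), Add(2, E))) = Add(-7, Add(Rational(2, 7), Mul(Rational(1, 7), E))) = Add(Rational(-47, 7), Mul(Rational(1, 7), E)))
Function('n')(q) = Add(21, Mul(7, q))
x = -19 (x = Add(-18, -1) = -19)
Function('M')(N) = Rational(21, 44) (Function('M')(N) = Mul(-3, Pow(Add(Rational(-47, 7), Mul(Rational(1, 7), 3)), -1)) = Mul(-3, Pow(Add(Rational(-47, 7), Rational(3, 7)), -1)) = Mul(-3, Pow(Rational(-44, 7), -1)) = Mul(-3, Rational(-7, 44)) = Rational(21, 44))
Add(Mul(x, -38), Function('M')(Function('n')(-5))) = Add(Mul(-19, -38), Rational(21, 44)) = Add(722, Rational(21, 44)) = Rational(31789, 44)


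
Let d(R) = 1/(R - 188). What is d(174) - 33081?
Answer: -463135/14 ≈ -33081.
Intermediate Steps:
d(R) = 1/(-188 + R)
d(174) - 33081 = 1/(-188 + 174) - 33081 = 1/(-14) - 33081 = -1/14 - 33081 = -463135/14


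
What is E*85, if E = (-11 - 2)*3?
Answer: -3315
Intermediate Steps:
E = -39 (E = -13*3 = -39)
E*85 = -39*85 = -3315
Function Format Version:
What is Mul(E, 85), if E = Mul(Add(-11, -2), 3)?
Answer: -3315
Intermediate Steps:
E = -39 (E = Mul(-13, 3) = -39)
Mul(E, 85) = Mul(-39, 85) = -3315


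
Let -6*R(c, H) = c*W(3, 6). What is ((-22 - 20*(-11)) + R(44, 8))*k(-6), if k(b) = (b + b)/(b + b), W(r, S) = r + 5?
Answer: 418/3 ≈ 139.33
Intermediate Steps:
W(r, S) = 5 + r
k(b) = 1 (k(b) = (2*b)/((2*b)) = (2*b)*(1/(2*b)) = 1)
R(c, H) = -4*c/3 (R(c, H) = -c*(5 + 3)/6 = -c*8/6 = -4*c/3)
((-22 - 20*(-11)) + R(44, 8))*k(-6) = ((-22 - 20*(-11)) - 4/3*44)*1 = ((-22 + 220) - 176/3)*1 = (198 - 176/3)*1 = (418/3)*1 = 418/3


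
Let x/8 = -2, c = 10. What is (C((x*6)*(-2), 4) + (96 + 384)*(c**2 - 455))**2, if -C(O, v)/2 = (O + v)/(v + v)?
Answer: 29052861601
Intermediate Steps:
x = -16 (x = 8*(-2) = -16)
C(O, v) = -(O + v)/v (C(O, v) = -2*(O + v)/(v + v) = -2*(O + v)/(2*v) = -2*(O + v)*1/(2*v) = -(O + v)/v)
(C((x*6)*(-2), 4) + (96 + 384)*(c**2 - 455))**2 = ((-(-16*6)*(-2) - 1*4)/4 + (96 + 384)*(10**2 - 455))**2 = ((-(-96)*(-2) - 4)/4 + 480*(100 - 455))**2 = ((-1*192 - 4)/4 + 480*(-355))**2 = ((-192 - 4)/4 - 170400)**2 = ((1/4)*(-196) - 170400)**2 = (-49 - 170400)**2 = (-170449)**2 = 29052861601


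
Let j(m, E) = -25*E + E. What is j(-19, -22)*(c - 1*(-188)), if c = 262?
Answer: 237600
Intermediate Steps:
j(m, E) = -24*E
j(-19, -22)*(c - 1*(-188)) = (-24*(-22))*(262 - 1*(-188)) = 528*(262 + 188) = 528*450 = 237600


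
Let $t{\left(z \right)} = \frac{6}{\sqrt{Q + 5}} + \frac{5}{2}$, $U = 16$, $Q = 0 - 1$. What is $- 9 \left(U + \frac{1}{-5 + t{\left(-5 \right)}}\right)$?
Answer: $-162$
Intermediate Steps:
$Q = -1$ ($Q = 0 - 1 = -1$)
$t{\left(z \right)} = \frac{11}{2}$ ($t{\left(z \right)} = \frac{6}{\sqrt{-1 + 5}} + \frac{5}{2} = \frac{6}{\sqrt{4}} + 5 \cdot \frac{1}{2} = \frac{6}{2} + \frac{5}{2} = 6 \cdot \frac{1}{2} + \frac{5}{2} = 3 + \frac{5}{2} = \frac{11}{2}$)
$- 9 \left(U + \frac{1}{-5 + t{\left(-5 \right)}}\right) = - 9 \left(16 + \frac{1}{-5 + \frac{11}{2}}\right) = - 9 \left(16 + \frac{1}{\frac{1}{2}}\right) = - 9 \left(16 + 2\right) = \left(-9\right) 18 = -162$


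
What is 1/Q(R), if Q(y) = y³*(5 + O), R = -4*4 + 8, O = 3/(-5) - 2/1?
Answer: -5/6144 ≈ -0.00081380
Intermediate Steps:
O = -13/5 (O = 3*(-⅕) - 2*1 = -⅗ - 2 = -13/5 ≈ -2.6000)
R = -8 (R = -16 + 8 = -8)
Q(y) = 12*y³/5 (Q(y) = y³*(5 - 13/5) = y³*(12/5) = 12*y³/5)
1/Q(R) = 1/((12/5)*(-8)³) = 1/((12/5)*(-512)) = 1/(-6144/5) = -5/6144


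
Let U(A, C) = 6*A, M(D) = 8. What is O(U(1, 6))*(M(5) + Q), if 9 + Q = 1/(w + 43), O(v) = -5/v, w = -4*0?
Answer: 35/43 ≈ 0.81395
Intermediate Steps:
w = 0
Q = -386/43 (Q = -9 + 1/(0 + 43) = -9 + 1/43 = -386/43 ≈ -8.9767)
O(U(1, 6))*(M(5) + Q) = (-5/(6*1))*(8 - 386/43) = -5/6*(-42/43) = -5*⅙*(-42/43) = -⅚*(-42/43) = 35/43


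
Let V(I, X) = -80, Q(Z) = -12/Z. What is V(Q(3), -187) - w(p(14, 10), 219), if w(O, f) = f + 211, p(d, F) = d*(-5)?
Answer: -510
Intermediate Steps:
p(d, F) = -5*d
w(O, f) = 211 + f
V(Q(3), -187) - w(p(14, 10), 219) = -80 - (211 + 219) = -80 - 1*430 = -80 - 430 = -510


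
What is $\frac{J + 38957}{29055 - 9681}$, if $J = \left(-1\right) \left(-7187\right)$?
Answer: $\frac{23072}{9687} \approx 2.3817$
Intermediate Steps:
$J = 7187$
$\frac{J + 38957}{29055 - 9681} = \frac{7187 + 38957}{29055 - 9681} = \frac{46144}{19374} = 46144 \cdot \frac{1}{19374} = \frac{23072}{9687}$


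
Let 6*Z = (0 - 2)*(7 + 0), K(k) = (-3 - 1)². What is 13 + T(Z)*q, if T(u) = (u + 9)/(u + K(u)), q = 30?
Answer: 1133/41 ≈ 27.634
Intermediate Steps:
K(k) = 16 (K(k) = (-4)² = 16)
Z = -7/3 (Z = ((0 - 2)*(7 + 0))/6 = (-2*7)/6 = (⅙)*(-14) = -7/3 ≈ -2.3333)
T(u) = (9 + u)/(16 + u) (T(u) = (u + 9)/(u + 16) = (9 + u)/(16 + u))
13 + T(Z)*q = 13 + ((9 - 7/3)/(16 - 7/3))*30 = 13 + ((20/3)/(41/3))*30 = 13 + ((3/41)*(20/3))*30 = 13 + (20/41)*30 = 13 + 600/41 = 1133/41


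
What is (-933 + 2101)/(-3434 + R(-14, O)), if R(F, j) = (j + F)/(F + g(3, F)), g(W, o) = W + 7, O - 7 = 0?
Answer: -4672/13729 ≈ -0.34030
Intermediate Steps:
O = 7 (O = 7 + 0 = 7)
g(W, o) = 7 + W
R(F, j) = (F + j)/(10 + F) (R(F, j) = (j + F)/(F + (7 + 3)) = (F + j)/(F + 10) = (F + j)/(10 + F))
(-933 + 2101)/(-3434 + R(-14, O)) = (-933 + 2101)/(-3434 + (-14 + 7)/(10 - 14)) = 1168/(-3434 - 7/(-4)) = 1168/(-3434 - 1/4*(-7)) = 1168/(-3434 + 7/4) = 1168/(-13729/4) = 1168*(-4/13729) = -4672/13729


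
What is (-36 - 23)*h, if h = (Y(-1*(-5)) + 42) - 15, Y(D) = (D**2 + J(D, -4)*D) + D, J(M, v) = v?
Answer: -2183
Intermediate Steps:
Y(D) = D**2 - 3*D (Y(D) = (D**2 - 4*D) + D = D**2 - 3*D)
h = 37 (h = ((-1*(-5))*(-3 - 1*(-5)) + 42) - 15 = (5*(-3 + 5) + 42) - 15 = (5*2 + 42) - 15 = (10 + 42) - 15 = 52 - 15 = 37)
(-36 - 23)*h = (-36 - 23)*37 = -59*37 = -2183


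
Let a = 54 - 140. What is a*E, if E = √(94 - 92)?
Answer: -86*√2 ≈ -121.62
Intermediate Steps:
a = -86
E = √2 ≈ 1.4142
a*E = -86*√2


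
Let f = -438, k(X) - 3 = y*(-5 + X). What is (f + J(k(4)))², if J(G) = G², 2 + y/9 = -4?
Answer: 7901721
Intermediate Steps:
y = -54 (y = -18 + 9*(-4) = -18 - 36 = -54)
k(X) = 273 - 54*X (k(X) = 3 - 54*(-5 + X) = 3 + (270 - 54*X) = 273 - 54*X)
(f + J(k(4)))² = (-438 + (273 - 54*4)²)² = (-438 + (273 - 216)²)² = (-438 + 57²)² = (-438 + 3249)² = 2811² = 7901721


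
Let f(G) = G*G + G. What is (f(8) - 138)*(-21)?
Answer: 1386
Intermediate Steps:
f(G) = G + G**2 (f(G) = G**2 + G = G + G**2)
(f(8) - 138)*(-21) = (8*(1 + 8) - 138)*(-21) = (8*9 - 138)*(-21) = (72 - 138)*(-21) = -66*(-21) = 1386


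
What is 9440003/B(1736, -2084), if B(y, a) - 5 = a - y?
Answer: -9440003/3815 ≈ -2474.4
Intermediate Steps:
B(y, a) = 5 + a - y (B(y, a) = 5 + (a - y) = 5 + a - y)
9440003/B(1736, -2084) = 9440003/(5 - 2084 - 1*1736) = 9440003/(5 - 2084 - 1736) = 9440003/(-3815) = 9440003*(-1/3815) = -9440003/3815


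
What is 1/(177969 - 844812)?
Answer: -1/666843 ≈ -1.4996e-6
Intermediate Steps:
1/(177969 - 844812) = 1/(-666843) = -1/666843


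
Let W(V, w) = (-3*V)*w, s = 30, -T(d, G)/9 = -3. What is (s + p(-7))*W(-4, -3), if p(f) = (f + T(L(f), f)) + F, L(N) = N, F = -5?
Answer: -1620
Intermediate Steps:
T(d, G) = 27 (T(d, G) = -9*(-3) = 27)
W(V, w) = -3*V*w
p(f) = 22 + f (p(f) = (f + 27) - 5 = (27 + f) - 5 = 22 + f)
(s + p(-7))*W(-4, -3) = (30 + (22 - 7))*(-3*(-4)*(-3)) = (30 + 15)*(-36) = 45*(-36) = -1620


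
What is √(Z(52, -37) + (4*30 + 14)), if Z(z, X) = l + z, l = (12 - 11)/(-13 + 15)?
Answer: √746/2 ≈ 13.656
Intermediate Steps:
l = ½ (l = 1/2 = 1*(½) = ½ ≈ 0.50000)
Z(z, X) = ½ + z
√(Z(52, -37) + (4*30 + 14)) = √((½ + 52) + (4*30 + 14)) = √(105/2 + (120 + 14)) = √(105/2 + 134) = √(373/2) = √746/2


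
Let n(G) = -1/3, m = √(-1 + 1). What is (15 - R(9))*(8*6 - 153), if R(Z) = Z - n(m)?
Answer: -595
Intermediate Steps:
m = 0 (m = √0 = 0)
n(G) = -⅓ (n(G) = -1*⅓ = -⅓)
R(Z) = ⅓ + Z (R(Z) = Z - 1*(-⅓) = Z + ⅓ = ⅓ + Z)
(15 - R(9))*(8*6 - 153) = (15 - (⅓ + 9))*(8*6 - 153) = (15 - 1*28/3)*(48 - 153) = (15 - 28/3)*(-105) = (17/3)*(-105) = -595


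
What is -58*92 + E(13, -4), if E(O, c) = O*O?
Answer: -5167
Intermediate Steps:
E(O, c) = O²
-58*92 + E(13, -4) = -58*92 + 13² = -5336 + 169 = -5167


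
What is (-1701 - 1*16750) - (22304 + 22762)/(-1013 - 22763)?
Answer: -219322955/11888 ≈ -18449.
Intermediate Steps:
(-1701 - 1*16750) - (22304 + 22762)/(-1013 - 22763) = (-1701 - 16750) - 45066/(-23776) = -18451 - 45066*(-1)/23776 = -18451 - 1*(-22533/11888) = -18451 + 22533/11888 = -219322955/11888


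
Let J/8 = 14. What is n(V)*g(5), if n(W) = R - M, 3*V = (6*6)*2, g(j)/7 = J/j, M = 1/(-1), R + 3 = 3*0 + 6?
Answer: 3136/5 ≈ 627.20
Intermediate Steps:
J = 112 (J = 8*14 = 112)
R = 3 (R = -3 + (3*0 + 6) = -3 + (0 + 6) = -3 + 6 = 3)
M = -1
g(j) = 784/j (g(j) = 7*(112/j) = 784/j)
V = 24 (V = ((6*6)*2)/3 = (36*2)/3 = (⅓)*72 = 24)
n(W) = 4 (n(W) = 3 - 1*(-1) = 3 + 1 = 4)
n(V)*g(5) = 4*(784/5) = 3136/5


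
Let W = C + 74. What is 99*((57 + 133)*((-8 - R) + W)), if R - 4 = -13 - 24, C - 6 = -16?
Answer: 1674090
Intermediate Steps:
C = -10 (C = 6 - 16 = -10)
R = -33 (R = 4 + (-13 - 24) = 4 - 37 = -33)
W = 64 (W = -10 + 74 = 64)
99*((57 + 133)*((-8 - R) + W)) = 99*((57 + 133)*((-8 - 1*(-33)) + 64)) = 99*(190*((-8 + 33) + 64)) = 99*(190*(25 + 64)) = 99*(190*89) = 99*16910 = 1674090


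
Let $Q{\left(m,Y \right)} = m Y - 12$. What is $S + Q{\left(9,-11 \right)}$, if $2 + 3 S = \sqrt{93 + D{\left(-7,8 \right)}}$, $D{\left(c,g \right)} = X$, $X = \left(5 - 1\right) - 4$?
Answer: $- \frac{335}{3} + \frac{\sqrt{93}}{3} \approx -108.45$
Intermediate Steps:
$X = 0$ ($X = 4 - 4 = 0$)
$D{\left(c,g \right)} = 0$
$Q{\left(m,Y \right)} = -12 + Y m$ ($Q{\left(m,Y \right)} = Y m - 12 = -12 + Y m$)
$S = - \frac{2}{3} + \frac{\sqrt{93}}{3}$ ($S = - \frac{2}{3} + \frac{\sqrt{93 + 0}}{3} = - \frac{2}{3} + \frac{\sqrt{93}}{3} \approx 2.5479$)
$S + Q{\left(9,-11 \right)} = \left(- \frac{2}{3} + \frac{\sqrt{93}}{3}\right) - 111 = - \frac{335}{3} + \frac{\sqrt{93}}{3}$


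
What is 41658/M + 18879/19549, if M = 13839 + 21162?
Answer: 491718707/228078183 ≈ 2.1559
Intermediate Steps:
M = 35001
41658/M + 18879/19549 = 41658/35001 + 18879/19549 = 41658*(1/35001) + 18879*(1/19549) = 13886/11667 + 18879/19549 = 491718707/228078183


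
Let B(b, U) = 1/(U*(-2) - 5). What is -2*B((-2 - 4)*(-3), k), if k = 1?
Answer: 2/7 ≈ 0.28571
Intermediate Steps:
B(b, U) = 1/(-5 - 2*U) (B(b, U) = 1/(-2*U - 5) = 1/(-5 - 2*U))
-2*B((-2 - 4)*(-3), k) = -(-2)/(5 + 2*1) = -(-2)/(5 + 2) = -(-2)/7 = -2*(-1/7) = 2/7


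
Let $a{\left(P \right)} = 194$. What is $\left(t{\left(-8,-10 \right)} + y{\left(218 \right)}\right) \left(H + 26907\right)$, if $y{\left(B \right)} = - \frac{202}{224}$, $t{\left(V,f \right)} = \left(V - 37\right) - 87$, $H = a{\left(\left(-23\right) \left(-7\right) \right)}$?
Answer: $- \frac{403398385}{112} \approx -3.6018 \cdot 10^{6}$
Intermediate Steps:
$H = 194$
$t{\left(V,f \right)} = -124 + V$ ($t{\left(V,f \right)} = \left(-37 + V\right) - 87 = -124 + V$)
$y{\left(B \right)} = - \frac{101}{112}$ ($y{\left(B \right)} = \left(-202\right) \frac{1}{224} = - \frac{101}{112}$)
$\left(t{\left(-8,-10 \right)} + y{\left(218 \right)}\right) \left(H + 26907\right) = \left(\left(-124 - 8\right) - \frac{101}{112}\right) \left(194 + 26907\right) = \left(-132 - \frac{101}{112}\right) 27101 = \left(- \frac{14885}{112}\right) 27101 = - \frac{403398385}{112}$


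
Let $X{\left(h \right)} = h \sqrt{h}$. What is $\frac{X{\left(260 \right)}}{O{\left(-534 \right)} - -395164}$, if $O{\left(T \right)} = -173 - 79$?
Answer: $\frac{65 \sqrt{65}}{49364} \approx 0.010616$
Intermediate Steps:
$O{\left(T \right)} = -252$ ($O{\left(T \right)} = -173 - 79 = -252$)
$X{\left(h \right)} = h^{\frac{3}{2}}$
$\frac{X{\left(260 \right)}}{O{\left(-534 \right)} - -395164} = \frac{260^{\frac{3}{2}}}{-252 - -395164} = \frac{520 \sqrt{65}}{-252 + 395164} = \frac{520 \sqrt{65}}{394912} = 520 \sqrt{65} \cdot \frac{1}{394912} = \frac{65 \sqrt{65}}{49364}$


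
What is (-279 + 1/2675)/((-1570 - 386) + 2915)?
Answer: -746324/2565325 ≈ -0.29093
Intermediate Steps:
(-279 + 1/2675)/((-1570 - 386) + 2915) = (-279 + 1/2675)/(-1956 + 2915) = -746324/2675/959 = -746324/2675*1/959 = -746324/2565325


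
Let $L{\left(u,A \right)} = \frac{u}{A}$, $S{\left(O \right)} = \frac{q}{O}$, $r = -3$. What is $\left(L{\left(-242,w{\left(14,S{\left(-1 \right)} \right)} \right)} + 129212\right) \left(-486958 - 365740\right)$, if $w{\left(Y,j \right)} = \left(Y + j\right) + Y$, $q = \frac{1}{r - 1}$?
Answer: $-110171509448$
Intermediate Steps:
$q = - \frac{1}{4}$ ($q = \frac{1}{-3 - 1} = \frac{1}{-4} = - \frac{1}{4} \approx -0.25$)
$S{\left(O \right)} = - \frac{1}{4 O}$
$w{\left(Y,j \right)} = j + 2 Y$
$\left(L{\left(-242,w{\left(14,S{\left(-1 \right)} \right)} \right)} + 129212\right) \left(-486958 - 365740\right) = \left(- \frac{242}{- \frac{1}{4 \left(-1\right)} + 2 \cdot 14} + 129212\right) \left(-486958 - 365740\right) = \left(- \frac{242}{\left(- \frac{1}{4}\right) \left(-1\right) + 28} + 129212\right) \left(-852698\right) = \left(- \frac{242}{\frac{1}{4} + 28} + 129212\right) \left(-852698\right) = \left(- \frac{242}{\frac{113}{4}} + 129212\right) \left(-852698\right) = \left(\left(-242\right) \frac{4}{113} + 129212\right) \left(-852698\right) = \left(- \frac{968}{113} + 129212\right) \left(-852698\right) = \frac{14599988}{113} \left(-852698\right) = -110171509448$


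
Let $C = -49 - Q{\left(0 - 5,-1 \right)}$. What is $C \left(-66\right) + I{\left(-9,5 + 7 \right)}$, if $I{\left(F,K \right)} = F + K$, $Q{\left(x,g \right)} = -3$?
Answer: $3039$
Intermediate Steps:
$C = -46$ ($C = -49 - -3 = -49 + 3 = -46$)
$C \left(-66\right) + I{\left(-9,5 + 7 \right)} = \left(-46\right) \left(-66\right) + \left(-9 + \left(5 + 7\right)\right) = 3036 + \left(-9 + 12\right) = 3036 + 3 = 3039$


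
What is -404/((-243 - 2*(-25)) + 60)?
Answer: 404/133 ≈ 3.0376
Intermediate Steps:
-404/((-243 - 2*(-25)) + 60) = -404/((-243 + 50) + 60) = -404/(-193 + 60) = -404/(-133) = -404*(-1/133) = 404/133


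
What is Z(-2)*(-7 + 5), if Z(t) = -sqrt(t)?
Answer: 2*I*sqrt(2) ≈ 2.8284*I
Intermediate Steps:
Z(-2)*(-7 + 5) = (-sqrt(-2))*(-7 + 5) = -I*sqrt(2)*(-2) = 2*I*sqrt(2)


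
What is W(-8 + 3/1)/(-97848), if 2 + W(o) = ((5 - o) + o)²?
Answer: -23/97848 ≈ -0.00023506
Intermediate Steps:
W(o) = 23 (W(o) = -2 + ((5 - o) + o)² = -2 + 5² = -2 + 25 = 23)
W(-8 + 3/1)/(-97848) = 23/(-97848) = 23*(-1/97848) = -23/97848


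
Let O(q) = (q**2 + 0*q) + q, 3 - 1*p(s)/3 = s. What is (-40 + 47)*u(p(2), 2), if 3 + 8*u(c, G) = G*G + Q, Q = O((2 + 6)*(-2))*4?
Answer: 6727/8 ≈ 840.88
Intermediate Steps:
p(s) = 9 - 3*s
O(q) = q + q**2 (O(q) = (q**2 + 0) + q = q**2 + q = q + q**2)
Q = 960 (Q = (((2 + 6)*(-2))*(1 + (2 + 6)*(-2)))*4 = ((8*(-2))*(1 + 8*(-2)))*4 = -16*(1 - 16)*4 = -16*(-15)*4 = 240*4 = 960)
u(c, G) = 957/8 + G**2/8 (u(c, G) = -3/8 + (G*G + 960)/8 = -3/8 + (G**2 + 960)/8 = -3/8 + (960 + G**2)/8 = -3/8 + (120 + G**2/8) = 957/8 + G**2/8)
(-40 + 47)*u(p(2), 2) = (-40 + 47)*(957/8 + (1/8)*2**2) = 7*(957/8 + (1/8)*4) = 7*(957/8 + 1/2) = 7*(961/8) = 6727/8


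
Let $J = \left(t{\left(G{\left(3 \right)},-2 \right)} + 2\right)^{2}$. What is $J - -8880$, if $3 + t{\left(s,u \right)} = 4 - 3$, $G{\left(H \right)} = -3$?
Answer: $8880$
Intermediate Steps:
$t{\left(s,u \right)} = -2$ ($t{\left(s,u \right)} = -3 + \left(4 - 3\right) = -3 + 1 = -2$)
$J = 0$ ($J = \left(-2 + 2\right)^{2} = 0^{2} = 0$)
$J - -8880 = 0 - -8880 = 0 + 8880 = 8880$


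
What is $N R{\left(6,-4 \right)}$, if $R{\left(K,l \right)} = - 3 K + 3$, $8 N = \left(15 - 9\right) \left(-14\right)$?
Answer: $\frac{315}{2} \approx 157.5$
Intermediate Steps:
$N = - \frac{21}{2}$ ($N = \frac{\left(15 - 9\right) \left(-14\right)}{8} = \frac{6 \left(-14\right)}{8} = \frac{1}{8} \left(-84\right) = - \frac{21}{2} \approx -10.5$)
$R{\left(K,l \right)} = 3 - 3 K$
$N R{\left(6,-4 \right)} = - \frac{21 \left(3 - 18\right)}{2} = \left(- \frac{21}{2}\right) \left(-15\right) = \frac{315}{2}$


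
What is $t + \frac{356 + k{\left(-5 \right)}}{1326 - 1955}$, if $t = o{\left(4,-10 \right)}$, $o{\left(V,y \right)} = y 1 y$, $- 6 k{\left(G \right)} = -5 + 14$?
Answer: $\frac{125091}{1258} \approx 99.436$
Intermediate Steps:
$k{\left(G \right)} = - \frac{3}{2}$ ($k{\left(G \right)} = - \frac{-5 + 14}{6} = \left(- \frac{1}{6}\right) 9 = - \frac{3}{2}$)
$o{\left(V,y \right)} = y^{2}$ ($o{\left(V,y \right)} = y y = y^{2}$)
$t = 100$ ($t = \left(-10\right)^{2} = 100$)
$t + \frac{356 + k{\left(-5 \right)}}{1326 - 1955} = 100 + \frac{356 - \frac{3}{2}}{1326 - 1955} = 100 + \frac{709}{2 \left(-629\right)} = 100 + \frac{709}{2} \left(- \frac{1}{629}\right) = 100 - \frac{709}{1258} = \frac{125091}{1258}$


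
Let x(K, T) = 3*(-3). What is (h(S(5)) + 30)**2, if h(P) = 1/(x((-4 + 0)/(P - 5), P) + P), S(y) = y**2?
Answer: 231361/256 ≈ 903.75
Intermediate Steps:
x(K, T) = -9
h(P) = 1/(-9 + P)
(h(S(5)) + 30)**2 = (1/(-9 + 5**2) + 30)**2 = (1/(-9 + 25) + 30)**2 = (1/16 + 30)**2 = (481/16)**2 = 231361/256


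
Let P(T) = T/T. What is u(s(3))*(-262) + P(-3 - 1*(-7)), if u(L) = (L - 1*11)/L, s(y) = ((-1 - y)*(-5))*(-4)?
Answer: -11881/40 ≈ -297.02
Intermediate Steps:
s(y) = -20 - 20*y (s(y) = (5 + 5*y)*(-4) = -20 - 20*y)
u(L) = (-11 + L)/L (u(L) = (L - 11)/L = (-11 + L)/L)
P(T) = 1
u(s(3))*(-262) + P(-3 - 1*(-7)) = ((-11 + (-20 - 20*3))/(-20 - 20*3))*(-262) + 1 = ((-11 + (-20 - 60))/(-20 - 60))*(-262) + 1 = ((-11 - 80)/(-80))*(-262) + 1 = -1/80*(-91)*(-262) + 1 = (91/80)*(-262) + 1 = -11921/40 + 1 = -11881/40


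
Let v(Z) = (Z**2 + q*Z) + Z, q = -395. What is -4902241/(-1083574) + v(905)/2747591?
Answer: 1995779637943/425316881462 ≈ 4.6925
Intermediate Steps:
v(Z) = Z**2 - 394*Z (v(Z) = (Z**2 - 395*Z) + Z = Z**2 - 394*Z)
-4902241/(-1083574) + v(905)/2747591 = -4902241/(-1083574) + (905*(-394 + 905))/2747591 = -4902241*(-1/1083574) + (905*511)*(1/2747591) = 4902241/1083574 + 462455*(1/2747591) = 4902241/1083574 + 66065/392513 = 1995779637943/425316881462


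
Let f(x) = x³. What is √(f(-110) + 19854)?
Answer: I*√1311146 ≈ 1145.1*I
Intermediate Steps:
√(f(-110) + 19854) = √((-110)³ + 19854) = √(-1331000 + 19854) = √(-1311146) = I*√1311146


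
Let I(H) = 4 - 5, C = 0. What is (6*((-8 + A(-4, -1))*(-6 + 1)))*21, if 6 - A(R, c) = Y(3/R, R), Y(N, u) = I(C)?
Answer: 630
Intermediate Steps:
I(H) = -1
Y(N, u) = -1
A(R, c) = 7 (A(R, c) = 6 - 1*(-1) = 6 + 1 = 7)
(6*((-8 + A(-4, -1))*(-6 + 1)))*21 = (6*((-8 + 7)*(-6 + 1)))*21 = (6*(-1*(-5)))*21 = (6*5)*21 = 30*21 = 630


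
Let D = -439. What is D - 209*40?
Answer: -8799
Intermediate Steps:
D - 209*40 = -439 - 209*40 = -439 - 8360 = -8799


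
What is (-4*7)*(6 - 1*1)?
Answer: -140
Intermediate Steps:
(-4*7)*(6 - 1*1) = -28*(6 - 1) = -28*5 = -140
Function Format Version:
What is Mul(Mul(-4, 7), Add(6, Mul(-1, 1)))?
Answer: -140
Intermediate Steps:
Mul(Mul(-4, 7), Add(6, Mul(-1, 1))) = Mul(-28, Add(6, -1)) = Mul(-28, 5) = -140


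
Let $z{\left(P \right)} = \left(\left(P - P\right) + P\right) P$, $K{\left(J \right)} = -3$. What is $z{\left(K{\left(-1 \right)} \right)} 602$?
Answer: $5418$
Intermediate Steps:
$z{\left(P \right)} = P^{2}$ ($z{\left(P \right)} = \left(0 + P\right) P = P P = P^{2}$)
$z{\left(K{\left(-1 \right)} \right)} 602 = \left(-3\right)^{2} \cdot 602 = 9 \cdot 602 = 5418$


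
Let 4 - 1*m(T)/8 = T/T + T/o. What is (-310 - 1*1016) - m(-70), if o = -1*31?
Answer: -41290/31 ≈ -1331.9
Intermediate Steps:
o = -31
m(T) = 24 + 8*T/31 (m(T) = 32 - 8*(T/T + T/(-31)) = 32 - 8*(1 + T*(-1/31)) = 32 - 8*(1 - T/31) = 32 + (-8 + 8*T/31) = 24 + 8*T/31)
(-310 - 1*1016) - m(-70) = (-310 - 1*1016) - (24 + (8/31)*(-70)) = (-310 - 1016) - (24 - 560/31) = -1326 - 1*184/31 = -1326 - 184/31 = -41290/31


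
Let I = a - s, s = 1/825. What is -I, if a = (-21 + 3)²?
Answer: -267299/825 ≈ -324.00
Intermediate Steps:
a = 324 (a = (-18)² = 324)
s = 1/825 ≈ 0.0012121
I = 267299/825 (I = 324 - 1*1/825 = 324 - 1/825 = 267299/825 ≈ 324.00)
-I = -1*267299/825 = -267299/825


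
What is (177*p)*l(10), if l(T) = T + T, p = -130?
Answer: -460200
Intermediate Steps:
l(T) = 2*T
(177*p)*l(10) = (177*(-130))*(2*10) = -23010*20 = -460200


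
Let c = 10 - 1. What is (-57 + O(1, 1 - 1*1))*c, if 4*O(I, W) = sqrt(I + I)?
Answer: -513 + 9*sqrt(2)/4 ≈ -509.82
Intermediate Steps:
O(I, W) = sqrt(2)*sqrt(I)/4 (O(I, W) = sqrt(I + I)/4 = sqrt(2*I)/4 = (sqrt(2)*sqrt(I))/4 = sqrt(2)*sqrt(I)/4)
c = 9
(-57 + O(1, 1 - 1*1))*c = (-57 + sqrt(2)*sqrt(1)/4)*9 = (-57 + (1/4)*sqrt(2)*1)*9 = (-57 + sqrt(2)/4)*9 = -513 + 9*sqrt(2)/4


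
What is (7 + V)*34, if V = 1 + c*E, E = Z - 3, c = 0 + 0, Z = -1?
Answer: 272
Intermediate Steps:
c = 0
E = -4 (E = -1 - 3 = -4)
V = 1 (V = 1 + 0*(-4) = 1 + 0 = 1)
(7 + V)*34 = (7 + 1)*34 = 8*34 = 272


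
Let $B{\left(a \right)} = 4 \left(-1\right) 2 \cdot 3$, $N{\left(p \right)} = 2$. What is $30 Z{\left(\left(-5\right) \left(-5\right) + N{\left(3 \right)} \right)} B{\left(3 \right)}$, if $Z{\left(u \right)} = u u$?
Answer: $-524880$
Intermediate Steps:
$Z{\left(u \right)} = u^{2}$
$B{\left(a \right)} = -24$ ($B{\left(a \right)} = \left(-4\right) 6 = -24$)
$30 Z{\left(\left(-5\right) \left(-5\right) + N{\left(3 \right)} \right)} B{\left(3 \right)} = 30 \left(\left(-5\right) \left(-5\right) + 2\right)^{2} \left(-24\right) = 30 \left(25 + 2\right)^{2} \left(-24\right) = 30 \cdot 27^{2} \left(-24\right) = 30 \cdot 729 \left(-24\right) = 21870 \left(-24\right) = -524880$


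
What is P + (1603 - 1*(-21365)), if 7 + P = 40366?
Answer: 63327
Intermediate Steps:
P = 40359 (P = -7 + 40366 = 40359)
P + (1603 - 1*(-21365)) = 40359 + (1603 - 1*(-21365)) = 40359 + (1603 + 21365) = 40359 + 22968 = 63327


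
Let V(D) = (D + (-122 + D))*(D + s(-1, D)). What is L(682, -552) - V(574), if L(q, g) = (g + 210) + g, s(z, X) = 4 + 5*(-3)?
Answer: -578532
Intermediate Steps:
s(z, X) = -11 (s(z, X) = 4 - 15 = -11)
V(D) = (-122 + 2*D)*(-11 + D) (V(D) = (D + (-122 + D))*(D - 11) = (-122 + 2*D)*(-11 + D))
L(q, g) = 210 + 2*g (L(q, g) = (210 + g) + g = 210 + 2*g)
L(682, -552) - V(574) = (210 + 2*(-552)) - (1342 - 144*574 + 2*574²) = (210 - 1104) - (1342 - 82656 + 2*329476) = -894 - (1342 - 82656 + 658952) = -894 - 1*577638 = -894 - 577638 = -578532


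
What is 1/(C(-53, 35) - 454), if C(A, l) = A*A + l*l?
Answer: 1/3580 ≈ 0.00027933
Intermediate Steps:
C(A, l) = A² + l²
1/(C(-53, 35) - 454) = 1/(((-53)² + 35²) - 454) = 1/((2809 + 1225) - 454) = 1/(4034 - 454) = 1/3580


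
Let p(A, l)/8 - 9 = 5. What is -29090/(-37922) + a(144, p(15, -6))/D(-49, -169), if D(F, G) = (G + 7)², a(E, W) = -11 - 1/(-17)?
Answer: 1080949319/1409902038 ≈ 0.76668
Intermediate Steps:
p(A, l) = 112 (p(A, l) = 72 + 8*5 = 72 + 40 = 112)
a(E, W) = -186/17 (a(E, W) = -11 - 1*(-1/17) = -11 + 1/17 = -186/17)
D(F, G) = (7 + G)²
-29090/(-37922) + a(144, p(15, -6))/D(-49, -169) = -29090/(-37922) - 186/(17*(7 - 169)²) = -29090*(-1/37922) - 186/(17*((-162)²)) = 14545/18961 - 186/17/26244 = 14545/18961 - 186/17*1/26244 = 14545/18961 - 31/74358 = 1080949319/1409902038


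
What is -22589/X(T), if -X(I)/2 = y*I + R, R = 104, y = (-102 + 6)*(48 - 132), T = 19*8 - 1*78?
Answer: 22589/1193680 ≈ 0.018924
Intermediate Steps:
T = 74 (T = 152 - 78 = 74)
y = 8064 (y = -96*(-84) = 8064)
X(I) = -208 - 16128*I (X(I) = -2*(8064*I + 104) = -2*(104 + 8064*I) = -208 - 16128*I)
-22589/X(T) = -22589/(-208 - 16128*74) = -22589/(-208 - 1193472) = -22589/(-1193680) = -22589*(-1/1193680) = 22589/1193680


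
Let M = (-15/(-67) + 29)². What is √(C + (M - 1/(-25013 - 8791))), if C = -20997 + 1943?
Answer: I*√2593306437364581/377478 ≈ 134.91*I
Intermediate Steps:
C = -19054
M = 3833764/4489 (M = (-15*(-1/67) + 29)² = (15/67 + 29)² = (1958/67)² = 3833764/4489 ≈ 854.04)
√(C + (M - 1/(-25013 - 8791))) = √(-19054 + (3833764/4489 - 1/(-25013 - 8791))) = √(-19054 + (3833764/4489 - 1/(-33804))) = √(-19054 + (3833764/4489 - 1*(-1/33804))) = √(-19054 + (3833764/4489 + 1/33804)) = √(-19054 + 129596562745/151746156) = √(-2761774693679/151746156) = I*√2593306437364581/377478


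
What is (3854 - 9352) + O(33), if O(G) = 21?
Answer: -5477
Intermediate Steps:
(3854 - 9352) + O(33) = (3854 - 9352) + 21 = -5498 + 21 = -5477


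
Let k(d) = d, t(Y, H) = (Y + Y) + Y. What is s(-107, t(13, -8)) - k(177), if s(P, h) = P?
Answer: -284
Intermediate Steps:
t(Y, H) = 3*Y (t(Y, H) = 2*Y + Y = 3*Y)
s(-107, t(13, -8)) - k(177) = -107 - 1*177 = -107 - 177 = -284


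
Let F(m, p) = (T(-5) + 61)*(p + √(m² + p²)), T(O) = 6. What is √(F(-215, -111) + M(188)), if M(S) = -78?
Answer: √(-7515 + 67*√58546) ≈ 93.255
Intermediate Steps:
F(m, p) = 67*p + 67*√(m² + p²) (F(m, p) = (6 + 61)*(p + √(m² + p²)) = 67*(p + √(m² + p²)) = 67*p + 67*√(m² + p²))
√(F(-215, -111) + M(188)) = √((67*(-111) + 67*√((-215)² + (-111)²)) - 78) = √((-7437 + 67*√(46225 + 12321)) - 78) = √((-7437 + 67*√58546) - 78) = √(-7515 + 67*√58546)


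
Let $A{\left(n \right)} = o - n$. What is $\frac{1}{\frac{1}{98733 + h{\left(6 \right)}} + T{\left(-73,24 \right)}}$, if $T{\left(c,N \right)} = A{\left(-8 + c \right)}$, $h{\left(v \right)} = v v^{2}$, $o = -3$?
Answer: $\frac{98949}{7718023} \approx 0.012821$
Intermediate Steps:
$h{\left(v \right)} = v^{3}$
$A{\left(n \right)} = -3 - n$
$T{\left(c,N \right)} = 5 - c$ ($T{\left(c,N \right)} = -3 - \left(-8 + c\right) = 5 - c$)
$\frac{1}{\frac{1}{98733 + h{\left(6 \right)}} + T{\left(-73,24 \right)}} = \frac{1}{\frac{1}{98733 + 6^{3}} + \left(5 - -73\right)} = \frac{1}{\frac{1}{98733 + 216} + \left(5 + 73\right)} = \frac{1}{\frac{1}{98949} + 78} = \frac{1}{\frac{7718023}{98949}} = \frac{98949}{7718023}$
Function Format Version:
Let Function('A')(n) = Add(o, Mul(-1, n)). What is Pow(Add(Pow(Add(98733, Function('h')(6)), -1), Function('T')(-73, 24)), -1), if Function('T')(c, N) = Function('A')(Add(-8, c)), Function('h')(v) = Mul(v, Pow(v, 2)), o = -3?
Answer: Rational(98949, 7718023) ≈ 0.012821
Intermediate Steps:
Function('h')(v) = Pow(v, 3)
Function('A')(n) = Add(-3, Mul(-1, n))
Function('T')(c, N) = Add(5, Mul(-1, c)) (Function('T')(c, N) = Add(-3, Mul(-1, Add(-8, c))) = Add(-3, Add(8, Mul(-1, c))) = Add(5, Mul(-1, c)))
Pow(Add(Pow(Add(98733, Function('h')(6)), -1), Function('T')(-73, 24)), -1) = Pow(Add(Pow(Add(98733, Pow(6, 3)), -1), Add(5, Mul(-1, -73))), -1) = Pow(Add(Pow(Add(98733, 216), -1), Add(5, 73)), -1) = Pow(Add(Pow(98949, -1), 78), -1) = Pow(Add(Rational(1, 98949), 78), -1) = Pow(Rational(7718023, 98949), -1) = Rational(98949, 7718023)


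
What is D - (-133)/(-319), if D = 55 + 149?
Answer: 64943/319 ≈ 203.58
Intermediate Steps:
D = 204
D - (-133)/(-319) = 204 - (-133)/(-319) = 204 - (-133)*(-1)/319 = 204 - 1*133/319 = 204 - 133/319 = 64943/319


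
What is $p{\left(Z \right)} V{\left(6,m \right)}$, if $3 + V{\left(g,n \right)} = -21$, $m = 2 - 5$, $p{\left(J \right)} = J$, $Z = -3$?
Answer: $72$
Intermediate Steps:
$m = -3$ ($m = 2 - 5 = -3$)
$V{\left(g,n \right)} = -24$ ($V{\left(g,n \right)} = -3 - 21 = -24$)
$p{\left(Z \right)} V{\left(6,m \right)} = \left(-3\right) \left(-24\right) = 72$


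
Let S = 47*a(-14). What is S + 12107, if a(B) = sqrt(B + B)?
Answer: 12107 + 94*I*sqrt(7) ≈ 12107.0 + 248.7*I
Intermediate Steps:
a(B) = sqrt(2)*sqrt(B) (a(B) = sqrt(2*B) = sqrt(2)*sqrt(B))
S = 94*I*sqrt(7) (S = 47*(sqrt(2)*sqrt(-14)) = 47*(sqrt(2)*(I*sqrt(14))) = 47*(2*I*sqrt(7)) = 94*I*sqrt(7) ≈ 248.7*I)
S + 12107 = 94*I*sqrt(7) + 12107 = 12107 + 94*I*sqrt(7)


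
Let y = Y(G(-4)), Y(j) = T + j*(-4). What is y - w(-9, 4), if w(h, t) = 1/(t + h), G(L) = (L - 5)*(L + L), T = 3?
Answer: -1424/5 ≈ -284.80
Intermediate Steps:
G(L) = 2*L*(-5 + L) (G(L) = (-5 + L)*(2*L) = 2*L*(-5 + L))
Y(j) = 3 - 4*j (Y(j) = 3 + j*(-4) = 3 - 4*j)
y = -285 (y = 3 - 8*(-4)*(-5 - 4) = 3 - 8*(-4)*(-9) = 3 - 4*72 = 3 - 288 = -285)
w(h, t) = 1/(h + t)
y - w(-9, 4) = -285 - 1/(-9 + 4) = -285 - 1/(-5) = -285 - 1*(-1/5) = -285 + 1/5 = -1424/5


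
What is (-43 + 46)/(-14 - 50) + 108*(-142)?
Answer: -981507/64 ≈ -15336.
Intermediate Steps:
(-43 + 46)/(-14 - 50) + 108*(-142) = 3/(-64) - 15336 = 3*(-1/64) - 15336 = -3/64 - 15336 = -981507/64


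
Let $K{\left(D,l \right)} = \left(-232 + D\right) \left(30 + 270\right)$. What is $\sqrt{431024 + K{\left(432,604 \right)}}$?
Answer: $4 \sqrt{30689} \approx 700.73$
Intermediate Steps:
$K{\left(D,l \right)} = -69600 + 300 D$ ($K{\left(D,l \right)} = \left(-232 + D\right) 300 = -69600 + 300 D$)
$\sqrt{431024 + K{\left(432,604 \right)}} = \sqrt{431024 + \left(-69600 + 300 \cdot 432\right)} = \sqrt{431024 + \left(-69600 + 129600\right)} = \sqrt{431024 + 60000} = \sqrt{491024} = 4 \sqrt{30689}$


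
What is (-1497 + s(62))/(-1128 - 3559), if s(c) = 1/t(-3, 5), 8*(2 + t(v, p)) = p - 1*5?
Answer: 2995/9374 ≈ 0.31950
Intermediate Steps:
t(v, p) = -21/8 + p/8 (t(v, p) = -2 + (p - 1*5)/8 = -2 + (p - 5)/8 = -2 + (-5 + p)/8 = -2 + (-5/8 + p/8) = -21/8 + p/8)
s(c) = -½ (s(c) = 1/(-21/8 + (⅛)*5) = 1/(-21/8 + 5/8) = 1/(-2) = -½)
(-1497 + s(62))/(-1128 - 3559) = (-1497 - ½)/(-1128 - 3559) = -2995/2/(-4687) = -2995/2*(-1/4687) = 2995/9374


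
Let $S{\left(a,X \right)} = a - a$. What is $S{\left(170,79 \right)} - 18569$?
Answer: $-18569$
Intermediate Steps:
$S{\left(a,X \right)} = 0$
$S{\left(170,79 \right)} - 18569 = 0 - 18569 = -18569$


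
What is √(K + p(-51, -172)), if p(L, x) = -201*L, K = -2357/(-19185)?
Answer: 4*√235816974345/19185 ≈ 101.25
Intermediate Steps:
K = 2357/19185 (K = -2357*(-1/19185) = 2357/19185 ≈ 0.12286)
√(K + p(-51, -172)) = √(2357/19185 - 201*(-51)) = √(2357/19185 + 10251) = √(196667792/19185) = 4*√235816974345/19185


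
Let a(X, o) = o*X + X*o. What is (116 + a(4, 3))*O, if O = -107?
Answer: -14980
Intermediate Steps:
a(X, o) = 2*X*o (a(X, o) = X*o + X*o = 2*X*o)
(116 + a(4, 3))*O = (116 + 2*4*3)*(-107) = (116 + 24)*(-107) = 140*(-107) = -14980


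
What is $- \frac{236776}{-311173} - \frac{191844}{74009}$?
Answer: $- \frac{42173118028}{23029602557} \approx -1.8313$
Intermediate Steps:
$- \frac{236776}{-311173} - \frac{191844}{74009} = \left(-236776\right) \left(- \frac{1}{311173}\right) - \frac{191844}{74009} = \frac{236776}{311173} - \frac{191844}{74009} = - \frac{42173118028}{23029602557}$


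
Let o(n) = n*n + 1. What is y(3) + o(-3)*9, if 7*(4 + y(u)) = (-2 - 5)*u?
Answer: 83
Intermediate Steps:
o(n) = 1 + n² (o(n) = n² + 1 = 1 + n²)
y(u) = -4 - u (y(u) = -4 + ((-2 - 5)*u)/7 = -4 + (-7*u)/7 = -4 - u)
y(3) + o(-3)*9 = (-4 - 1*3) + (1 + (-3)²)*9 = (-4 - 3) + (1 + 9)*9 = -7 + 10*9 = -7 + 90 = 83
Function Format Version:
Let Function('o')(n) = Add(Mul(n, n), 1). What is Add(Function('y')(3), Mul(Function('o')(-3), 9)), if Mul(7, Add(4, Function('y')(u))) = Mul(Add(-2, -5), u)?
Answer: 83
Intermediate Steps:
Function('o')(n) = Add(1, Pow(n, 2)) (Function('o')(n) = Add(Pow(n, 2), 1) = Add(1, Pow(n, 2)))
Function('y')(u) = Add(-4, Mul(-1, u)) (Function('y')(u) = Add(-4, Mul(Rational(1, 7), Mul(Add(-2, -5), u))) = Add(-4, Mul(Rational(1, 7), Mul(-7, u))) = Add(-4, Mul(-1, u)))
Add(Function('y')(3), Mul(Function('o')(-3), 9)) = Add(Add(-4, Mul(-1, 3)), Mul(Add(1, Pow(-3, 2)), 9)) = Add(Add(-4, -3), Mul(Add(1, 9), 9)) = Add(-7, Mul(10, 9)) = Add(-7, 90) = 83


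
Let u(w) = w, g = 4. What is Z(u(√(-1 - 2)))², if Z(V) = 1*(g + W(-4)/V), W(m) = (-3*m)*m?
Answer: -752 + 128*I*√3 ≈ -752.0 + 221.7*I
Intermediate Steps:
W(m) = -3*m²
Z(V) = 4 - 48/V (Z(V) = 1*(4 + (-3*(-4)²)/V) = 1*(4 + (-3*16)/V) = 1*(4 - 48/V) = 4 - 48/V)
Z(u(√(-1 - 2)))² = (4 - 48/√(-1 - 2))² = (4 - 48*(-I*√3/3))² = (4 - (-16)*I*√3)² = (4 + 16*I*√3)²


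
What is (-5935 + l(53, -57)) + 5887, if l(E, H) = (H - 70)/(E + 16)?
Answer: -3439/69 ≈ -49.841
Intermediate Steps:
l(E, H) = (-70 + H)/(16 + E)
(-5935 + l(53, -57)) + 5887 = (-5935 + (-70 - 57)/(16 + 53)) + 5887 = (-5935 - 127/69) + 5887 = -409642/69 + 5887 = -3439/69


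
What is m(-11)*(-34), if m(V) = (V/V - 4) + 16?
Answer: -442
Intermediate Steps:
m(V) = 13 (m(V) = (1 - 4) + 16 = -3 + 16 = 13)
m(-11)*(-34) = 13*(-34) = -442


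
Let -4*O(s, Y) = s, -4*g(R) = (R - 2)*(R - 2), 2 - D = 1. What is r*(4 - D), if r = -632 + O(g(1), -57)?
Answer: -30333/16 ≈ -1895.8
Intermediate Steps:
D = 1 (D = 2 - 1*1 = 2 - 1 = 1)
g(R) = -(-2 + R)²/4 (g(R) = -(R - 2)*(R - 2)/4 = -(-2 + R)*(-2 + R)/4 = -(-2 + R)²/4)
O(s, Y) = -s/4
r = -10111/16 (r = -632 - (-1)*(-2 + 1)²/16 = -632 - (-1)*(-1)²/16 = -632 - (-1)/16 = -632 - ¼*(-¼) = -632 + 1/16 = -10111/16 ≈ -631.94)
r*(4 - D) = -10111*(4 - 1*1)/16 = -10111*(4 - 1)/16 = -10111/16*3 = -30333/16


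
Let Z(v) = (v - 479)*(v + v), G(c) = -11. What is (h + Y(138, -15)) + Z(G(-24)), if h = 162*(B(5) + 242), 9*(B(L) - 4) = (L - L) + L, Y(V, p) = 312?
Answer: 51034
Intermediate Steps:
Z(v) = 2*v*(-479 + v) (Z(v) = (-479 + v)*(2*v) = 2*v*(-479 + v))
B(L) = 4 + L/9 (B(L) = 4 + ((L - L) + L)/9 = 4 + (0 + L)/9 = 4 + L/9)
h = 39942 (h = 162*((4 + (⅑)*5) + 242) = 162*((4 + 5/9) + 242) = 162*(41/9 + 242) = 162*(2219/9) = 39942)
(h + Y(138, -15)) + Z(G(-24)) = (39942 + 312) + 2*(-11)*(-479 - 11) = 40254 + 2*(-11)*(-490) = 40254 + 10780 = 51034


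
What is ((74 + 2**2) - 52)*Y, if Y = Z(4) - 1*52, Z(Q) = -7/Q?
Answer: -2795/2 ≈ -1397.5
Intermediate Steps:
Y = -215/4 (Y = -7/4 - 1*52 = -7*1/4 - 52 = -7/4 - 52 = -215/4 ≈ -53.750)
((74 + 2**2) - 52)*Y = ((74 + 2**2) - 52)*(-215/4) = ((74 + 4) - 52)*(-215/4) = (78 - 52)*(-215/4) = 26*(-215/4) = -2795/2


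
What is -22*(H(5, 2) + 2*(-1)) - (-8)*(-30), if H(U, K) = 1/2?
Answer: -207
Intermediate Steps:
H(U, K) = ½
-22*(H(5, 2) + 2*(-1)) - (-8)*(-30) = -22*(½ + 2*(-1)) - (-8)*(-30) = -22*(½ - 2) - 1*240 = -22*(-3/2) - 240 = 33 - 240 = -207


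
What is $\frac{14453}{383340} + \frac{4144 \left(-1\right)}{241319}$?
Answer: $\frac{1899222547}{92507225460} \approx 0.020531$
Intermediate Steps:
$\frac{14453}{383340} + \frac{4144 \left(-1\right)}{241319} = 14453 \cdot \frac{1}{383340} - \frac{4144}{241319} = \frac{14453}{383340} - \frac{4144}{241319} = \frac{1899222547}{92507225460}$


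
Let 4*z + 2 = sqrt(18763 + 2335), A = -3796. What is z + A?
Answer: -7593/2 + sqrt(21098)/4 ≈ -3760.2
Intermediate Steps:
z = -1/2 + sqrt(21098)/4 (z = -1/2 + sqrt(18763 + 2335)/4 = -1/2 + sqrt(21098)/4 ≈ 35.813)
z + A = (-1/2 + sqrt(21098)/4) - 3796 = -7593/2 + sqrt(21098)/4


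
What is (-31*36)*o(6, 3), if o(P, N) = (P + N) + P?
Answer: -16740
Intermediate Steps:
o(P, N) = N + 2*P (o(P, N) = (N + P) + P = N + 2*P)
(-31*36)*o(6, 3) = (-31*36)*(3 + 2*6) = -1116*(3 + 12) = -1116*15 = -16740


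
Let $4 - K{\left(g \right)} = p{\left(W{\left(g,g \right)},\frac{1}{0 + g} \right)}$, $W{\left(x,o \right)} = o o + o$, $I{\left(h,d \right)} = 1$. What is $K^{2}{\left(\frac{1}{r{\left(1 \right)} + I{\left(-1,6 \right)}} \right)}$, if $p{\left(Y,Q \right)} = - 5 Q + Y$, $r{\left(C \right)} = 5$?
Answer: $\frac{1481089}{1296} \approx 1142.8$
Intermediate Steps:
$W{\left(x,o \right)} = o + o^{2}$ ($W{\left(x,o \right)} = o^{2} + o = o + o^{2}$)
$p{\left(Y,Q \right)} = Y - 5 Q$
$K{\left(g \right)} = 4 + \frac{5}{g} - g \left(1 + g\right)$ ($K{\left(g \right)} = 4 - \left(g \left(1 + g\right) - \frac{5}{0 + g}\right) = 4 - \left(g \left(1 + g\right) - \frac{5}{g}\right) = 4 - \left(- \frac{5}{g} + g \left(1 + g\right)\right) = 4 + \frac{5}{g} - g \left(1 + g\right)$)
$K^{2}{\left(\frac{1}{r{\left(1 \right)} + I{\left(-1,6 \right)}} \right)} = \left(4 - \frac{1}{5 + 1} - \left(\frac{1}{5 + 1}\right)^{2} + \frac{5}{\frac{1}{5 + 1}}\right)^{2} = \left(4 - \frac{1}{6} - \left(\frac{1}{6}\right)^{2} + \frac{5}{\frac{1}{6}}\right)^{2} = \left(4 - \frac{1}{6} - \left(\frac{1}{6}\right)^{2} + 5 \frac{1}{\frac{1}{6}}\right)^{2} = \left(4 - \frac{1}{6} - \frac{1}{36} + 5 \cdot 6\right)^{2} = \left(4 - \frac{1}{6} - \frac{1}{36} + 30\right)^{2} = \left(\frac{1217}{36}\right)^{2} = \frac{1481089}{1296}$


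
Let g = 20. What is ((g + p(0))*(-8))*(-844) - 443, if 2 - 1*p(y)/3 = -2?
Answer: 215621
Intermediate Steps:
p(y) = 12 (p(y) = 6 - 3*(-2) = 6 + 6 = 12)
((g + p(0))*(-8))*(-844) - 443 = ((20 + 12)*(-8))*(-844) - 443 = (32*(-8))*(-844) - 443 = -256*(-844) - 443 = 216064 - 443 = 215621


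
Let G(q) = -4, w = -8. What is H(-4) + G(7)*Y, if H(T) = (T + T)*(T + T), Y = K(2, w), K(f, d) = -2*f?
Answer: 80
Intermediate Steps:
Y = -4 (Y = -2*2 = -4)
H(T) = 4*T² (H(T) = (2*T)*(2*T) = 4*T²)
H(-4) + G(7)*Y = 4*(-4)² - 4*(-4) = 4*16 + 16 = 64 + 16 = 80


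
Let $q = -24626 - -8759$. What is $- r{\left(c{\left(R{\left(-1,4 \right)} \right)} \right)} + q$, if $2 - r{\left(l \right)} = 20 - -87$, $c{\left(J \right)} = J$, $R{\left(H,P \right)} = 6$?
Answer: $-15762$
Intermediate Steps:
$r{\left(l \right)} = -105$ ($r{\left(l \right)} = 2 - \left(20 - -87\right) = 2 - \left(20 + 87\right) = 2 - 107 = -105$)
$q = -15867$ ($q = -24626 + 8759 = -15867$)
$- r{\left(c{\left(R{\left(-1,4 \right)} \right)} \right)} + q = \left(-1\right) \left(-105\right) - 15867 = 105 - 15867 = -15762$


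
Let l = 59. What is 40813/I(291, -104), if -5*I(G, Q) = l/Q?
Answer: 21222760/59 ≈ 3.5971e+5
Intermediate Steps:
I(G, Q) = -59/(5*Q)
40813/I(291, -104) = 40813/((-59/5/(-104))) = 40813/((-59/5*(-1/104))) = 40813/(59/520) = 40813*(520/59) = 21222760/59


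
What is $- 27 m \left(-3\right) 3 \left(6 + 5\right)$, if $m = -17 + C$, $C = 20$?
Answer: $8019$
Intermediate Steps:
$m = 3$ ($m = -17 + 20 = 3$)
$- 27 m \left(-3\right) 3 \left(6 + 5\right) = \left(-27\right) 3 \left(-3\right) 3 \left(6 + 5\right) = - 81 \left(\left(-9\right) 11\right) = \left(-81\right) \left(-99\right) = 8019$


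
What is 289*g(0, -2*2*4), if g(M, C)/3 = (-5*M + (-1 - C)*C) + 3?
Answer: -205479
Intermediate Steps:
g(M, C) = 9 - 15*M + 3*C*(-1 - C) (g(M, C) = 3*((-5*M + (-1 - C)*C) + 3) = 3*((-5*M + C*(-1 - C)) + 3) = 3*(3 - 5*M + C*(-1 - C)) = 9 - 15*M + 3*C*(-1 - C))
289*g(0, -2*2*4) = 289*(9 - 15*0 - 3*(-2*2)*4 - 3*(-2*2*4)²) = 289*(9 + 0 - (-12)*4 - 3*(-4*4)²) = 289*(9 + 0 - 3*(-16) - 3*(-16)²) = 289*(9 + 0 + 48 - 3*256) = 289*(9 + 0 + 48 - 768) = 289*(-711) = -205479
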